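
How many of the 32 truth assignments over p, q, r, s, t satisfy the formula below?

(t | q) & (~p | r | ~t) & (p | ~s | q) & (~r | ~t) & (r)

There are 2^5 = 32 truth assignments over (p, q, r, s, t).
Split on s. With s = 1, the clauses containing s are satisfied and ~s drops from the rest; 2 of the 2^4 = 16 assignments to the other variables satisfy what remains.
With s = 0, by the same count on the reduced clause set, 2 assignments work.
Total: 2 + 2 = 4.

4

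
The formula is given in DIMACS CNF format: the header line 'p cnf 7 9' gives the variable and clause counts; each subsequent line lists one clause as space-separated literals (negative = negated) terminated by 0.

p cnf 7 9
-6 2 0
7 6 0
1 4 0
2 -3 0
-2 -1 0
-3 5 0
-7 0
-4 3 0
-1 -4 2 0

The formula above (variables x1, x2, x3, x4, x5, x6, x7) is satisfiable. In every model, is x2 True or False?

True

Suppose x2 = False.
From the singleton clause (¬x6), x6 = False.
From the singleton clause (x7), x7 = True.
Now (¬x7) is unsatisfied and unit — conflict.
So every satisfying assignment has x2 = True.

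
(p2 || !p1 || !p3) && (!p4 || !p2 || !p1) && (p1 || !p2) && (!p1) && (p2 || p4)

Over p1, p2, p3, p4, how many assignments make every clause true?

2

There are 2^4 = 16 truth assignments over (p1, p2, p3, p4).
Check each against the 5 clauses (columns in the order p1, p2, p3, p4):
  F F F F  ✗ fails (p2 || p4)
  F F F T  ✓ satisfies all
  F F T F  ✗ fails (p2 || p4)
  F F T T  ✓ satisfies all
  F T F F  ✗ fails (p1 || !p2)
  F T F T  ✗ fails (p1 || !p2)
  F T T F  ✗ fails (p1 || !p2)
  F T T T  ✗ fails (p1 || !p2)
  T F F F  ✗ fails (!p1)
  T F F T  ✗ fails (!p1)
  T F T F  ✗ fails (p2 || !p1 || !p3)
  T F T T  ✗ fails (p2 || !p1 || !p3)
  T T F F  ✗ fails (!p1)
  T T F T  ✗ fails (!p4 || !p2 || !p1)
  T T T F  ✗ fails (!p1)
  T T T T  ✗ fails (!p4 || !p2 || !p1)
2 of the 16 rows are models.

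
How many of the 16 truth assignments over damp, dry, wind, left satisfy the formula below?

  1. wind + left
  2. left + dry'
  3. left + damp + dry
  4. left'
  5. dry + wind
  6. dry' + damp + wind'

1

There are 2^4 = 16 truth assignments over (damp, dry, wind, left).
Check each against the 6 clauses (columns in the order damp, dry, wind, left):
  F F F F  ✗ fails (wind + left)
  F F F T  ✗ fails (left')
  F F T F  ✗ fails (left + damp + dry)
  F F T T  ✗ fails (left')
  F T F F  ✗ fails (wind + left)
  F T F T  ✗ fails (left')
  F T T F  ✗ fails (left + dry')
  F T T T  ✗ fails (left')
  T F F F  ✗ fails (wind + left)
  T F F T  ✗ fails (left')
  T F T F  ✓ satisfies all
  T F T T  ✗ fails (left')
  T T F F  ✗ fails (wind + left)
  T T F T  ✗ fails (left')
  T T T F  ✗ fails (left + dry')
  T T T T  ✗ fails (left')
1 of the 16 rows is a model.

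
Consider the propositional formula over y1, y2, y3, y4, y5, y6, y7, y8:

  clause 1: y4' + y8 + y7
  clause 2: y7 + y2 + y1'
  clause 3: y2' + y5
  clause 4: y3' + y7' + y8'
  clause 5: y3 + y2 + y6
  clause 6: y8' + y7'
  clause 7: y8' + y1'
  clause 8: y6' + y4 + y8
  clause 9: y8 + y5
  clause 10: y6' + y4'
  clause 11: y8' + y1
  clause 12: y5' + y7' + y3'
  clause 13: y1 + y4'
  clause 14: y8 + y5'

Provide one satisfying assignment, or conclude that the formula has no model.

Suppose y2 = 0.
Suppose y7 = 1.
From the singleton clause (y8'), y8 = 0.
From the singleton clause (y5), y5 = 1.
That conflicts with the unit clause (y5').
That branch fails; take y7 = 0 instead.
From the singleton clause (y1'), y1 = 0.
From the singleton clause (y8'), y8 = 0.
From the singleton clause (y4'), y4 = 0.
From the singleton clause (y6'), y6 = 0.
From the singleton clause (y3), y3 = 1.
From the singleton clause (y5), y5 = 1.
That conflicts with the unit clause (y5').
Either choice for y7 ends in contradiction.
That branch fails; take y2 = 1 instead.
From the singleton clause (y5), y5 = 1.
From the singleton clause (y8), y8 = 1.
From the singleton clause (y7'), y7 = 0.
From the singleton clause (y1'), y1 = 0.
That conflicts with the unit clause (y1).
Either choice for y2 ends in contradiction.

UNSATISFIABLE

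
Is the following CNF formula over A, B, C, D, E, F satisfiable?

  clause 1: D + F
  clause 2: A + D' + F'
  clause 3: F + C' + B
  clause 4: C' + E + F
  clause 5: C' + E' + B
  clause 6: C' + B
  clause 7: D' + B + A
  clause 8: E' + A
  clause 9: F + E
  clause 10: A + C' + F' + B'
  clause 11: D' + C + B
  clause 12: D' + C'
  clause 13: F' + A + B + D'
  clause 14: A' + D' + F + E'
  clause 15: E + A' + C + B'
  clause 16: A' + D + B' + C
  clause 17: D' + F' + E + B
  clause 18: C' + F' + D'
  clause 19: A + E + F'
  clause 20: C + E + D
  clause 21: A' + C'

Suppose D = 0.
Unit clause (F) forces F = 1.
Suppose C = 0.
Unit clause (E) forces E = 1.
Unit clause (A) forces A = 1.
Unit clause (B') forces B = 0.
All clauses are satisfied.
A satisfying assignment: A: 1,  B: 0,  C: 0,  D: 0,  E: 1,  F: 1.

Yes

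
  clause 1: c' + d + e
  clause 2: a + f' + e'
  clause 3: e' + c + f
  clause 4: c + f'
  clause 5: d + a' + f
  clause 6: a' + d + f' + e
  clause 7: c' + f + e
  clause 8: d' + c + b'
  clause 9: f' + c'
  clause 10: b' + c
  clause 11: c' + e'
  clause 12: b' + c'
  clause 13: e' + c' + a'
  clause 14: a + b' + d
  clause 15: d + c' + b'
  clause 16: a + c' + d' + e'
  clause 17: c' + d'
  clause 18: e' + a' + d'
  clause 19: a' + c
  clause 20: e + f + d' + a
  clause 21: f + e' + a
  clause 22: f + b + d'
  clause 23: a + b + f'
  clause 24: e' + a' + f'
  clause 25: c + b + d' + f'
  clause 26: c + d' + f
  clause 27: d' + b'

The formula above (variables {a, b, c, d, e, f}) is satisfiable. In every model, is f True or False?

False

Suppose f = 1.
From the singleton clause (c), c = 1.
But (c') is also a unit clause — contradiction.
So every satisfying assignment has f = False.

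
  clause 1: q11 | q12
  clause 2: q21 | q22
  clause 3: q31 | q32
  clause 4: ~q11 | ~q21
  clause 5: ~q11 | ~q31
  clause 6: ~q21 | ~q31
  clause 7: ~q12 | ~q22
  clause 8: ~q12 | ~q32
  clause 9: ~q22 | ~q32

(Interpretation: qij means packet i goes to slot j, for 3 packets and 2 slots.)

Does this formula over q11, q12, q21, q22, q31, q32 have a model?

Try q11 = 1.
From the singleton clause (~q21), q21 = 0.
From the singleton clause (q22), q22 = 1.
From the singleton clause (~q31), q31 = 0.
From the singleton clause (q32), q32 = 1.
That conflicts with the unit clause (~q32).
That branch fails; take q11 = 0 instead.
From the singleton clause (q12), q12 = 1.
From the singleton clause (~q22), q22 = 0.
From the singleton clause (q21), q21 = 1.
From the singleton clause (~q31), q31 = 0.
From the singleton clause (q32), q32 = 1.
That conflicts with the unit clause (~q32).
Neither q11 = 1 nor q11 = 0 works.
No assignment satisfies every clause.

No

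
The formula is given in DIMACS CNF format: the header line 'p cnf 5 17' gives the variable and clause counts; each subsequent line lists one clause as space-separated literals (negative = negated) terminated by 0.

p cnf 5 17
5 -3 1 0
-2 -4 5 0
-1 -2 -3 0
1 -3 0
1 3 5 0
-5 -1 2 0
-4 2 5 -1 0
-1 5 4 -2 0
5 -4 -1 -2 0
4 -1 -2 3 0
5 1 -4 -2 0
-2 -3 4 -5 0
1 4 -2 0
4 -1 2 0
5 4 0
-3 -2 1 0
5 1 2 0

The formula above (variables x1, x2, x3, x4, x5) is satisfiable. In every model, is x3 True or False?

False

Suppose x3 = True.
The clause (x1) is unit, so x1 = True.
The clause (¬x2) is unit, so x2 = False.
The clause (¬x5) is unit, so x5 = False.
The clause (¬x4) is unit, so x4 = False.
But (x4) is also a unit clause — contradiction.
So every satisfying assignment has x3 = False.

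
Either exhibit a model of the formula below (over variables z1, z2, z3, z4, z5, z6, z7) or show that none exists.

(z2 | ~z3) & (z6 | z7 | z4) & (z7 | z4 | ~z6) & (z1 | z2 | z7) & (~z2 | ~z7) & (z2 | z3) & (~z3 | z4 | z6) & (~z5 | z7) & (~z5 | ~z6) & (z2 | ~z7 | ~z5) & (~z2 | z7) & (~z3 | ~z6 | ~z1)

UNSATISFIABLE

Suppose z2 = 1.
From the singleton clause (~z7), z7 = 0.
But (z7) is also a unit clause — contradiction.
Undo z2 and try z2 = 0.
From the singleton clause (~z3), z3 = 0.
But (z3) is also a unit clause — contradiction.
Both values of z2 lead to a conflict.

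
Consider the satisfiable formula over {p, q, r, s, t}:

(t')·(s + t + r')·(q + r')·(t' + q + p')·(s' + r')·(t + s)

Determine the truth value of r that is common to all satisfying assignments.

False

Suppose r = 1.
(t') alone gives t = 0.
(s) alone gives s = 1.
That conflicts with the unit clause (s').
So every satisfying assignment has r = False.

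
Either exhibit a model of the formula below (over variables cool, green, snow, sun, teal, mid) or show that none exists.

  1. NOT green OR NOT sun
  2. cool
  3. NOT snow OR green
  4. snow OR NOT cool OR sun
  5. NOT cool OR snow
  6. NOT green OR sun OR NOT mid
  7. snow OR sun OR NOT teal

The clause (cool) is unit, so cool = true.
The clause (snow) is unit, so snow = true.
The clause (green) is unit, so green = true.
The clause (NOT sun) is unit, so sun = false.
The clause (NOT mid) is unit, so mid = false.
Every clause is now satisfied; teal is unconstrained.

cool=true; green=true; snow=true; sun=false; teal=false; mid=false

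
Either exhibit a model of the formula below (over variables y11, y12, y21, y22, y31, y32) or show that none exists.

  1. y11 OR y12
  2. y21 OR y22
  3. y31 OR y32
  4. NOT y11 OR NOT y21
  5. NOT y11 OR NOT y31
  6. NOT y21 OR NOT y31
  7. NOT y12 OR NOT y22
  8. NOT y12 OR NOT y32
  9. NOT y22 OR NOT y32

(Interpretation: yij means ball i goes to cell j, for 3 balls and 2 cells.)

UNSATISFIABLE

Branch on y11: set y11 = true.
(NOT y21) alone gives y21 = false.
(y22) alone gives y22 = true.
(NOT y31) alone gives y31 = false.
(y32) alone gives y32 = true.
That conflicts with the unit clause (NOT y32).
So y11 must be the other value — set y11 = false.
(y12) alone gives y12 = true.
(NOT y22) alone gives y22 = false.
(y21) alone gives y21 = true.
(NOT y31) alone gives y31 = false.
(y32) alone gives y32 = true.
That conflicts with the unit clause (NOT y32).
Both values of y11 lead to a conflict.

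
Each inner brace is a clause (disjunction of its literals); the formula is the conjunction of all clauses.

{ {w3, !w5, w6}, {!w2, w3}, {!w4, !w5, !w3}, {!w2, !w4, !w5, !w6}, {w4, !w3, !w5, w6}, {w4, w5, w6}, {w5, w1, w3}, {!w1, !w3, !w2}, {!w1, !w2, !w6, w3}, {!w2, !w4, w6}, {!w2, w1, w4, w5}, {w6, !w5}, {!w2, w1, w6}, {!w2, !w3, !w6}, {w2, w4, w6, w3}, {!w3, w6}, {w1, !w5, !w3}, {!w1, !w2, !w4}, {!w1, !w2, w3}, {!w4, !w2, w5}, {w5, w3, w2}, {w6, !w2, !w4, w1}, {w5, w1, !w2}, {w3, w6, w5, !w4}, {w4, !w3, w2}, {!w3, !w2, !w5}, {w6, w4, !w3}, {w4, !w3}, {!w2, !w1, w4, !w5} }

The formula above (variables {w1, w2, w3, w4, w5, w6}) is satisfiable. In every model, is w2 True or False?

Suppose w2 = true.
From the singleton clause (w3), w3 = true.
From the singleton clause (!w1), w1 = false.
From the singleton clause (w6), w6 = true.
But (!w6) is also a unit clause — contradiction.
So every satisfying assignment has w2 = False.

False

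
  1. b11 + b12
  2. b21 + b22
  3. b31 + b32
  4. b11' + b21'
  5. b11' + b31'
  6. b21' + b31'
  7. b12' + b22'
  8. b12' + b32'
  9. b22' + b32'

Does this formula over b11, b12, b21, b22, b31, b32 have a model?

No

Try b11 = 1.
From the singleton clause (b21'), b21 = 0.
From the singleton clause (b22), b22 = 1.
From the singleton clause (b31'), b31 = 0.
From the singleton clause (b32), b32 = 1.
Now (b32') is unsatisfied and unit — conflict.
Undo b11 and try b11 = 0.
From the singleton clause (b12), b12 = 1.
From the singleton clause (b22'), b22 = 0.
From the singleton clause (b21), b21 = 1.
From the singleton clause (b31'), b31 = 0.
From the singleton clause (b32), b32 = 1.
Now (b32') is unsatisfied and unit — conflict.
Both values of b11 lead to a conflict.
No assignment satisfies every clause.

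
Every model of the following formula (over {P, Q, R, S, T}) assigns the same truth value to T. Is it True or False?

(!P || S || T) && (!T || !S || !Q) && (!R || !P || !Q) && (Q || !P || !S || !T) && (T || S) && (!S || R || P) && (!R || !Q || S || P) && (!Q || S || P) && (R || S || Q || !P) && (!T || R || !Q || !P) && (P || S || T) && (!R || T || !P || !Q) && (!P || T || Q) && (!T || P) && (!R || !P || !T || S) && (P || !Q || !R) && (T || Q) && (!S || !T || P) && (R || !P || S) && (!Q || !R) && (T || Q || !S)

Suppose T = true.
Unit clause (P) forces P = true.
Case S = false:
Unit clause (!R) forces R = false.
That conflicts with the unit clause (R).
Backtrack on S: now try S = true.
Unit clause (!Q) forces Q = false.
That conflicts with the unit clause (Q).
Both values of S lead to a conflict.
So every satisfying assignment has T = False.

False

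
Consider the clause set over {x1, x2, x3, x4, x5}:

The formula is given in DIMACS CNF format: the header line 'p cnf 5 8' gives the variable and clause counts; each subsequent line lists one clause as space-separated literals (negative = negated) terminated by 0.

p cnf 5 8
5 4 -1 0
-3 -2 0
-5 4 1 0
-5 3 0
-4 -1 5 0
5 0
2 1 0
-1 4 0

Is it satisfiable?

The clause (x5) is unit, so x5 = True.
The clause (x3) is unit, so x3 = True.
The clause (¬x2) is unit, so x2 = False.
The clause (x1) is unit, so x1 = True.
The clause (x4) is unit, so x4 = True.
This assignment satisfies each clause.
A satisfying assignment: x1=True; x2=False; x3=True; x4=True; x5=True.

Satisfiable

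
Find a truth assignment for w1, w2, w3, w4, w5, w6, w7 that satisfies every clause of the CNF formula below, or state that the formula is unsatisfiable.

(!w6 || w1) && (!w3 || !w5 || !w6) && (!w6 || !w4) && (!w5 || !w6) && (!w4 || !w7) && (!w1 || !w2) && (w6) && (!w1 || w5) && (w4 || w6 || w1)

UNSATISFIABLE

The clause (w6) is unit, so w6 = true.
The clause (w1) is unit, so w1 = true.
The clause (!w4) is unit, so w4 = false.
The clause (!w5) is unit, so w5 = false.
Now (w5) is unsatisfied and unit — conflict.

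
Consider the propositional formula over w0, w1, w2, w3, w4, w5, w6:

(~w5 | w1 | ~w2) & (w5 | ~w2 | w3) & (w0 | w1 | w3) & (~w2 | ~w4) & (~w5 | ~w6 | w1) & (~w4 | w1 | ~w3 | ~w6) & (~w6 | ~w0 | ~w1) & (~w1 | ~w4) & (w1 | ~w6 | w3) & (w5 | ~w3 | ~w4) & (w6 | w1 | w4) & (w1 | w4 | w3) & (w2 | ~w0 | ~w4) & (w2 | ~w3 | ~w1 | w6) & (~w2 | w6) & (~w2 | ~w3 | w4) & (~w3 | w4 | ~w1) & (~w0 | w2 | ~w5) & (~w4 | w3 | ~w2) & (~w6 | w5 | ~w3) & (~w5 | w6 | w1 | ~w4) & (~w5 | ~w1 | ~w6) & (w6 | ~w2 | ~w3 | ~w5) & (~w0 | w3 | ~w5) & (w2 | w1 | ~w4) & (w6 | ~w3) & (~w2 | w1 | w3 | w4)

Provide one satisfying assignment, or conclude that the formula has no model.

Try w2 = 0.
Try w1 = 1.
The clause (~w4) is unit, so w4 = 0.
The clause (~w3) is unit, so w3 = 0.
Try w6 = 1.
The clause (~w0) is unit, so w0 = 0.
The clause (~w5) is unit, so w5 = 0.
Every clause now holds.

w0: 0, w1: 1, w2: 0, w3: 0, w4: 0, w5: 0, w6: 1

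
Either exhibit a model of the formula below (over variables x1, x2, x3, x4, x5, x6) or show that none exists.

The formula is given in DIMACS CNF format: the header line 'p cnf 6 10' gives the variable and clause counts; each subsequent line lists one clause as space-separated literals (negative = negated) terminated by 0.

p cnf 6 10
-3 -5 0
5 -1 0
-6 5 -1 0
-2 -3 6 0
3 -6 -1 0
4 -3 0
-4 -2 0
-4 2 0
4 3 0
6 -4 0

Try x3 = False.
The clause (x4) is unit, so x4 = True.
The clause (¬x2) is unit, so x2 = False.
That conflicts with the unit clause (x2).
Backtrack on x3: now try x3 = True.
The clause (¬x5) is unit, so x5 = False.
The clause (¬x1) is unit, so x1 = False.
The clause (x4) is unit, so x4 = True.
The clause (¬x2) is unit, so x2 = False.
That conflicts with the unit clause (x2).
Both values of x3 lead to a conflict.

UNSATISFIABLE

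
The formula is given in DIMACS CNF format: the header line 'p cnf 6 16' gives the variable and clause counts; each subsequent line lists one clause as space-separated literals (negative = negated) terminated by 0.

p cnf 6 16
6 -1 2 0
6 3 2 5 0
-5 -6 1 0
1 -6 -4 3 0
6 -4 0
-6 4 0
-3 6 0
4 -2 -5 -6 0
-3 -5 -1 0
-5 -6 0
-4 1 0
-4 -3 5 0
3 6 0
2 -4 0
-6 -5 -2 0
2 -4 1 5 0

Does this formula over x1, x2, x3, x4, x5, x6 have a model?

Try x6 = True.
Unit clause (x4) forces x4 = True.
Unit clause (¬x5) forces x5 = False.
Unit clause (x1) forces x1 = True.
Unit clause (¬x3) forces x3 = False.
Unit clause (x2) forces x2 = True.
All clauses are satisfied.
A satisfying assignment: x1=True, x2=True, x3=False, x4=True, x5=False, x6=True.

Yes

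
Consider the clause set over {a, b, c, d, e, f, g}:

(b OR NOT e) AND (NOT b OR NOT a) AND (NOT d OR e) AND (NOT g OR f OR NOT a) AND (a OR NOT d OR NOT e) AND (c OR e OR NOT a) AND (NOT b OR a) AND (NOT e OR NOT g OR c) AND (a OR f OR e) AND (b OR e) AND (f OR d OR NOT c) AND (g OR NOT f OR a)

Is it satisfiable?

Unsatisfiable

Case b = true:
(NOT a) alone gives a = false.
That conflicts with the unit clause (a).
Backtrack on b: now try b = false.
(NOT e) alone gives e = false.
That conflicts with the unit clause (e).
Both values of b lead to a conflict.
No assignment satisfies every clause.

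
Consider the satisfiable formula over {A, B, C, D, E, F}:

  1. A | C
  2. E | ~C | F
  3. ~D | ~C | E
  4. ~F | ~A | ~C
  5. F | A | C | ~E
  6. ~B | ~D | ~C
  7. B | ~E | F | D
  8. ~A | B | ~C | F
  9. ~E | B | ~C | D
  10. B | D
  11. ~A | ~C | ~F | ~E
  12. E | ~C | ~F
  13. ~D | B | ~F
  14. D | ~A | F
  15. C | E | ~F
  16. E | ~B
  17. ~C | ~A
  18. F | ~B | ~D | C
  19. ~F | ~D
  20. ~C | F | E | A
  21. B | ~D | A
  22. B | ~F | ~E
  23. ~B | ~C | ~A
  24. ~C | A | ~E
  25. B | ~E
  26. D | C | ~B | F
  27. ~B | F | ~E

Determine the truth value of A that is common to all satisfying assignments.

True

Suppose A = 0.
From the singleton clause (C), C = 1.
From the singleton clause (~E), E = 0.
From the singleton clause (F), F = 1.
That conflicts with the unit clause (~F).
So every satisfying assignment has A = True.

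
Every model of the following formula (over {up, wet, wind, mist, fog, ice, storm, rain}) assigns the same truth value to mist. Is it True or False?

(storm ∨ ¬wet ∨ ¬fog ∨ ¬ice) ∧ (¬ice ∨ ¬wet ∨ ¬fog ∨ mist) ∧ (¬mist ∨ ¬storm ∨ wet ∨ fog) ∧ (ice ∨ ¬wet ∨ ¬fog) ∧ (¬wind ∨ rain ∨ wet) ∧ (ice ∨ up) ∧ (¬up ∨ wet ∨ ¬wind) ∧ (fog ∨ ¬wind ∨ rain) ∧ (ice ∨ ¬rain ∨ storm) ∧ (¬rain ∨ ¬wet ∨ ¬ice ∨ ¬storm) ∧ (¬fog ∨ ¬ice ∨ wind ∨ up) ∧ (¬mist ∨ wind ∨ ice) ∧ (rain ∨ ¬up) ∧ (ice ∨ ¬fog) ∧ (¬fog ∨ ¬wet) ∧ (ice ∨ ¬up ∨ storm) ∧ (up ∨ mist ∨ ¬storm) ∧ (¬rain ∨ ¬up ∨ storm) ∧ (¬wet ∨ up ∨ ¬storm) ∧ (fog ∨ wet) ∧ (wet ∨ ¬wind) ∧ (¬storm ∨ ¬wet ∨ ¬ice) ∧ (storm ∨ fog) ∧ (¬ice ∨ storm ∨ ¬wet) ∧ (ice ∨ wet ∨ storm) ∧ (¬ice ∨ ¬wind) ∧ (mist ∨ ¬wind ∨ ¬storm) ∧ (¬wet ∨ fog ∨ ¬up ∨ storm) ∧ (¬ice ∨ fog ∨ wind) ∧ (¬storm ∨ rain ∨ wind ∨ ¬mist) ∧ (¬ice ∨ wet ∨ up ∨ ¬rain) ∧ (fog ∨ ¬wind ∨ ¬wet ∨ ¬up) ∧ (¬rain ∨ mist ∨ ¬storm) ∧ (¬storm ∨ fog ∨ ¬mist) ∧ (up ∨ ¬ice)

Suppose mist = False.
Case ice = True:
The clause (¬wind) is unit, so wind = False.
The clause (fog) is unit, so fog = True.
The clause (¬wet) is unit, so wet = False.
The clause (up) is unit, so up = True.
The clause (rain) is unit, so rain = True.
The clause (storm) is unit, so storm = True.
That conflicts with the unit clause (¬storm).
So ice must be the other value — set ice = False.
The clause (up) is unit, so up = True.
The clause (rain) is unit, so rain = True.
The clause (storm) is unit, so storm = True.
That conflicts with the unit clause (¬storm).
Neither ice = True nor ice = False works.
So every satisfying assignment has mist = True.

True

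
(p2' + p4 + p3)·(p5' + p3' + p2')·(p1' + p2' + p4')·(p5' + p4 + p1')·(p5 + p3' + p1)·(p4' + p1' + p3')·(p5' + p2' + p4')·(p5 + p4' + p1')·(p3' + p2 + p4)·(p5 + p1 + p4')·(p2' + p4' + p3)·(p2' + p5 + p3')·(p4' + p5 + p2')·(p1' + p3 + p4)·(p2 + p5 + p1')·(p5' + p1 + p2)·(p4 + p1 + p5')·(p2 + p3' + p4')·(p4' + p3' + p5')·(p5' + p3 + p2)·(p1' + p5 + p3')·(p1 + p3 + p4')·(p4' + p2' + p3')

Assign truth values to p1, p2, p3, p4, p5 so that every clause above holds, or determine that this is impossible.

Suppose p2 = 0.
Suppose p3 = 0.
(p5') alone gives p5 = 0.
(p1') alone gives p1 = 0.
(p4') alone gives p4 = 0.
This assignment satisfies each clause.

p1=0; p2=0; p3=0; p4=0; p5=0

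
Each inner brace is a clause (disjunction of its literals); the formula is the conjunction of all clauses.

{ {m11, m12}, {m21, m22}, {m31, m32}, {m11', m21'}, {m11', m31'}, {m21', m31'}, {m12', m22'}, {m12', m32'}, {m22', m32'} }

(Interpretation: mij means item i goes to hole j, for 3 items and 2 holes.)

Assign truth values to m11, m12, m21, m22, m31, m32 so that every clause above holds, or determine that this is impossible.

Try m11 = 1.
Unit clause (m21') forces m21 = 0.
Unit clause (m22) forces m22 = 1.
Unit clause (m31') forces m31 = 0.
Unit clause (m32) forces m32 = 1.
Now (m32') is unsatisfied and unit — conflict.
Backtrack on m11: now try m11 = 0.
Unit clause (m12) forces m12 = 1.
Unit clause (m22') forces m22 = 0.
Unit clause (m21) forces m21 = 1.
Unit clause (m31') forces m31 = 0.
Unit clause (m32) forces m32 = 1.
Now (m32') is unsatisfied and unit — conflict.
Neither m11 = 1 nor m11 = 0 works.

UNSATISFIABLE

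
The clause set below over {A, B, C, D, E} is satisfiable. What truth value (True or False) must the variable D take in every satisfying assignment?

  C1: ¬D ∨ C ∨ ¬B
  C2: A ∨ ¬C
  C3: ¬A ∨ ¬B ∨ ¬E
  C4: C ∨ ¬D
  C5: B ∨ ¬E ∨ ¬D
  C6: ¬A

False

Suppose D = True.
Unit clause (C) forces C = True.
Unit clause (A) forces A = True.
Now (¬A) is unsatisfied and unit — conflict.
So every satisfying assignment has D = False.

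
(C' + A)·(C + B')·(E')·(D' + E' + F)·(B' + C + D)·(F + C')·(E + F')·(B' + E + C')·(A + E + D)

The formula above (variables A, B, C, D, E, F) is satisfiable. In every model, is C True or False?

Suppose C = 1.
(A) alone gives A = 1.
(E') alone gives E = 0.
(F) alone gives F = 1.
Now (F') is unsatisfied and unit — conflict.
So every satisfying assignment has C = False.

False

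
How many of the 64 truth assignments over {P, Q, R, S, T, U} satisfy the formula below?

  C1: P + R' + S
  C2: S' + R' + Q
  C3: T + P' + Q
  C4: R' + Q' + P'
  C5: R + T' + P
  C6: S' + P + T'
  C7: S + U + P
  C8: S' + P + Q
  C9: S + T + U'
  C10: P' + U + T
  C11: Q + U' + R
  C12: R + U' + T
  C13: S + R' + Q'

There are 2^6 = 64 truth assignments over (P, Q, R, S, T, U).
Split on P. With P = 1, the clauses containing P are satisfied and P' drops from the rest; 8 of the 2^5 = 32 assignments to the other variables satisfy what remains.
With P = 0, by the same count on the reduced clause set, 3 assignments work.
(One model: P=F, Q=T, R=F, S=T, T=F, U=F.)
Total: 8 + 3 = 11.

11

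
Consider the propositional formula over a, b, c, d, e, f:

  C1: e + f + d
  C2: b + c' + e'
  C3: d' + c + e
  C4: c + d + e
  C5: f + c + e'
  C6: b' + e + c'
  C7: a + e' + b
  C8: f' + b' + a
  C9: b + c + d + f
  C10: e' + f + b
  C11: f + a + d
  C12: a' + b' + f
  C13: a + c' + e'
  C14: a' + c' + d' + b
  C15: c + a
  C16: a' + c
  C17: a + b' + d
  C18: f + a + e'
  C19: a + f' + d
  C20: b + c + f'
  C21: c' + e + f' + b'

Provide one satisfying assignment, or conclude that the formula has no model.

a=1, b=1, c=1, d=1, e=1, f=1

Branch on c: set c = 1.
Branch on b: set b = 1.
From the singleton clause (e), e = 1.
From the singleton clause (a), a = 1.
From the singleton clause (f), f = 1.
Every clause is now satisfied; d is unconstrained.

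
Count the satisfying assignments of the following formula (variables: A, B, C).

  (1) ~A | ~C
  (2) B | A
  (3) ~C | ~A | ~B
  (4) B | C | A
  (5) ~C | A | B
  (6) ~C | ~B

3

There are 2^3 = 8 truth assignments over (A, B, C).
Check each against the 6 clauses (columns in the order A, B, C):
  F F F  ✗ fails (B | A)
  F F T  ✗ fails (B | A)
  F T F  ✓ satisfies all
  F T T  ✗ fails (~C | ~B)
  T F F  ✓ satisfies all
  T F T  ✗ fails (~A | ~C)
  T T F  ✓ satisfies all
  T T T  ✗ fails (~A | ~C)
3 of the 8 rows are models.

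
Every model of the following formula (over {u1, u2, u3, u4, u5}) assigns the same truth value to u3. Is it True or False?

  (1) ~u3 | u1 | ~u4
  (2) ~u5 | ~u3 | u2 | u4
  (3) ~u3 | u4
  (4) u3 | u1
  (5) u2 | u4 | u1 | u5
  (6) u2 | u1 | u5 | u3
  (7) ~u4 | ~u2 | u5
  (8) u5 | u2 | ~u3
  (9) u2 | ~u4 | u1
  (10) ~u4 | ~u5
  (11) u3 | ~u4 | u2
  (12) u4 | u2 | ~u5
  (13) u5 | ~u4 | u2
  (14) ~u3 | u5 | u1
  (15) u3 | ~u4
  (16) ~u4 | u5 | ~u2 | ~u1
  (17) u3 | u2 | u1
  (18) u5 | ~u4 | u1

Suppose u3 = 1.
(u4) alone gives u4 = 1.
(u1) alone gives u1 = 1.
(~u5) alone gives u5 = 0.
(~u2) alone gives u2 = 0.
But (u2) is also a unit clause — contradiction.
So every satisfying assignment has u3 = False.

False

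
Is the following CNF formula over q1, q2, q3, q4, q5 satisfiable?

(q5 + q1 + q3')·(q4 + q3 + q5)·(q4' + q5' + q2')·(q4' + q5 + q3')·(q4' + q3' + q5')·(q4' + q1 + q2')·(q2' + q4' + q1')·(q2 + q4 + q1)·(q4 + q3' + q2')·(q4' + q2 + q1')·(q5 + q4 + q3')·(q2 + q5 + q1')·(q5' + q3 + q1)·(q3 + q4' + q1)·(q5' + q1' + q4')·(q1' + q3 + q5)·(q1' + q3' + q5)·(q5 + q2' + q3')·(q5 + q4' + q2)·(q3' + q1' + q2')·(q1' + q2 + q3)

Yes

Try q5 = 1.
Try q4 = 0.
Try q2 = 0.
Unit clause (q1) forces q1 = 1.
Unit clause (q3) forces q3 = 1.
Every clause now holds.
A satisfying assignment: q1=1; q2=0; q3=1; q4=0; q5=1.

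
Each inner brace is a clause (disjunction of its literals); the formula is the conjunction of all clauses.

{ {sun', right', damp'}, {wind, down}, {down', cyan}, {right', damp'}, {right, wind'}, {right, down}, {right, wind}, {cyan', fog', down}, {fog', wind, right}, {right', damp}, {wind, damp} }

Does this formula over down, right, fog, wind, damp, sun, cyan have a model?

Unsatisfiable

Try wind = 1.
Unit clause (right) forces right = 1.
Unit clause (damp') forces damp = 0.
But (damp) is also a unit clause — contradiction.
Backtrack on wind: now try wind = 0.
Unit clause (down) forces down = 1.
Unit clause (cyan) forces cyan = 1.
Unit clause (right) forces right = 1.
Unit clause (damp') forces damp = 0.
But (damp) is also a unit clause — contradiction.
Both values of wind lead to a conflict.
No assignment satisfies every clause.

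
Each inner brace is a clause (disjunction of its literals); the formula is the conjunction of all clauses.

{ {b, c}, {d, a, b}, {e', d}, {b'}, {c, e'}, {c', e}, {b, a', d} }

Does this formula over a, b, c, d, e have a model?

Unit clause (b') forces b = 0.
Unit clause (c) forces c = 1.
Unit clause (e) forces e = 1.
Unit clause (d) forces d = 1.
Every clause is now satisfied; a is unconstrained.
A satisfying assignment: a: 1; b: 0; c: 1; d: 1; e: 1.

Satisfiable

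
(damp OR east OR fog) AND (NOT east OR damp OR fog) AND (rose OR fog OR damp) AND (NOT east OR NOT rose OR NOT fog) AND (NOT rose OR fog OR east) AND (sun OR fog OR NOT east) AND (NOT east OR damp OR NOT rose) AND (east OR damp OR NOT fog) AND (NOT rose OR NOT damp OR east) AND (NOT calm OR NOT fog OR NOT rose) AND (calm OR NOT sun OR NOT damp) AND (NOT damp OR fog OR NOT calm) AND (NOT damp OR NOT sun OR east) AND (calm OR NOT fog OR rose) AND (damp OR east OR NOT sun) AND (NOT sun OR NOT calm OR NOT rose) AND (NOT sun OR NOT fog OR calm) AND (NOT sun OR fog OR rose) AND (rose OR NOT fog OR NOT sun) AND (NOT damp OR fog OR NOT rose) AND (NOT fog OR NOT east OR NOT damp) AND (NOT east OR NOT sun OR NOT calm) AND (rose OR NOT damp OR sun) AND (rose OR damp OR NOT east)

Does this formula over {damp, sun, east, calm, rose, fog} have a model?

Unsatisfiable

Branch on damp: set damp = true.
Branch on rose: set rose = false.
The clause (sun) is unit, so sun = true.
The clause (calm) is unit, so calm = true.
The clause (fog) is unit, so fog = true.
But (NOT fog) is also a unit clause — contradiction.
Backtrack on rose: now try rose = true.
The clause (east) is unit, so east = true.
The clause (NOT fog) is unit, so fog = false.
But (fog) is also a unit clause — contradiction.
Both values of rose lead to a conflict.
Backtrack on damp: now try damp = false.
Branch on east: set east = true.
The clause (fog) is unit, so fog = true.
The clause (NOT rose) is unit, so rose = false.
But (rose) is also a unit clause — contradiction.
Backtrack on east: now try east = false.
The clause (fog) is unit, so fog = true.
But (NOT fog) is also a unit clause — contradiction.
Both values of east lead to a conflict.
Both values of damp lead to a conflict.
No assignment satisfies every clause.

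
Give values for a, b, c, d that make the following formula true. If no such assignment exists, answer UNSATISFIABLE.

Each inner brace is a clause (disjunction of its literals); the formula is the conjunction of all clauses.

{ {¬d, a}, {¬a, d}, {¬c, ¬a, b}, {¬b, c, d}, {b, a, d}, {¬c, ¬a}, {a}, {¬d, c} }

UNSATISFIABLE

From the singleton clause (a), a = True.
From the singleton clause (d), d = True.
From the singleton clause (¬c), c = False.
Now (c) is unsatisfied and unit — conflict.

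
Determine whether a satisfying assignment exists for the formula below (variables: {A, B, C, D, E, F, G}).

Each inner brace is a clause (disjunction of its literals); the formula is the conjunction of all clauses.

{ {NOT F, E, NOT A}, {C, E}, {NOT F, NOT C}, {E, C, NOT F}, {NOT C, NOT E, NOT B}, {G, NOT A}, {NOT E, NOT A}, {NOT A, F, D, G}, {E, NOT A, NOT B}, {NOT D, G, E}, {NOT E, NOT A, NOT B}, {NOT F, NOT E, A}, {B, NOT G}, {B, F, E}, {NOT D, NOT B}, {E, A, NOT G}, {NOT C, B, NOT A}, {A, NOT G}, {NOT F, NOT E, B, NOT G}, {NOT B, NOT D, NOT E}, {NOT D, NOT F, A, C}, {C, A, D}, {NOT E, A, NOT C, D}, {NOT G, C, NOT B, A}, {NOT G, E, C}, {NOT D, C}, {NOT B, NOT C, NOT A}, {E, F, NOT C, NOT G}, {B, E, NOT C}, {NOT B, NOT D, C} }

Case C = true:
From the singleton clause (NOT F), F = false.
Case E = true:
From the singleton clause (NOT B), B = false.
From the singleton clause (NOT A), A = false.
From the singleton clause (NOT G), G = false.
From the singleton clause (D), D = true.
Every clause now holds.
A satisfying assignment: A: false, B: false, C: true, D: true, E: true, F: false, G: false.

Satisfiable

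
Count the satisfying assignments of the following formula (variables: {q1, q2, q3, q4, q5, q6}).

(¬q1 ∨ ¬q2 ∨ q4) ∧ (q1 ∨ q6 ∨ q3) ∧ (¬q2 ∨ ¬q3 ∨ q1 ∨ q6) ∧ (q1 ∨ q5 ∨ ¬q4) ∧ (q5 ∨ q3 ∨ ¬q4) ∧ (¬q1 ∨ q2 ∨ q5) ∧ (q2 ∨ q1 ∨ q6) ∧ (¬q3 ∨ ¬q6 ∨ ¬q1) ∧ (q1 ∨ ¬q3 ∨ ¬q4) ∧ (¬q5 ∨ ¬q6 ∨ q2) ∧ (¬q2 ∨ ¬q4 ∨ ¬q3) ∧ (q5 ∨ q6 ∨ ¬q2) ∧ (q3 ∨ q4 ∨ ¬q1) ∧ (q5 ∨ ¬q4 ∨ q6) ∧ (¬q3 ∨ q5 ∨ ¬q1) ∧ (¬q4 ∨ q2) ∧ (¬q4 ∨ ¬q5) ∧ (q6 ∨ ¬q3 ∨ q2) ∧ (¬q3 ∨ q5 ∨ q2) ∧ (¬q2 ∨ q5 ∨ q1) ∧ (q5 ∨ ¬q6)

There are 2^6 = 64 truth assignments over (q1, q2, q3, q4, q5, q6).
Split on q1. With q1 = True, the clauses containing q1 are satisfied and ¬q1 drops from the rest; 0 of the 2^5 = 32 assignments to the other variables satisfy what remains.
With q1 = False, by the same count on the reduced clause set, 2 assignments work.
Total: 0 + 2 = 2.

2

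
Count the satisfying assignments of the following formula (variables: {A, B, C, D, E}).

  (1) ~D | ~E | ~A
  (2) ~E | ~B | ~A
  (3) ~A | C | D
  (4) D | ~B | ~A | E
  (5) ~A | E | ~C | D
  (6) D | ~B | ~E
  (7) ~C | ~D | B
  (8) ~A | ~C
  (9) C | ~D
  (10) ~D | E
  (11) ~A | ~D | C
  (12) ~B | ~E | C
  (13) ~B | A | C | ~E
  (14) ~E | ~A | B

7

There are 2^5 = 32 truth assignments over (A, B, C, D, E).
Split on C. With C = 1, the clauses containing C are satisfied and ~C drops from the rest; 4 of the 2^4 = 16 assignments to the other variables satisfy what remains.
With C = 0, by the same count on the reduced clause set, 3 assignments work.
Total: 4 + 3 = 7.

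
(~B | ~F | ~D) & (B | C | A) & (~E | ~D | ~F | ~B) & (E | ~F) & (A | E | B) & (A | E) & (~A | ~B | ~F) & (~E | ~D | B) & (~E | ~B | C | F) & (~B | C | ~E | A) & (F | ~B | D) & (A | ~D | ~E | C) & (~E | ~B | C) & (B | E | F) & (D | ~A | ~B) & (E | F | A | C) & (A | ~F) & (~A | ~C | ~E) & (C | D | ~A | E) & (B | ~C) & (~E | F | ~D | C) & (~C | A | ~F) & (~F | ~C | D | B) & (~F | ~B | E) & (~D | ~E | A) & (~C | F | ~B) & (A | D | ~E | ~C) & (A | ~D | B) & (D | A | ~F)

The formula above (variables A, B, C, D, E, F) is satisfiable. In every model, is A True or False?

Suppose A = 0.
The clause (E) is unit, so E = 1.
The clause (~F) is unit, so F = 0.
The clause (~D) is unit, so D = 0.
The clause (~B) is unit, so B = 0.
The clause (C) is unit, so C = 1.
That conflicts with the unit clause (~C).
So every satisfying assignment has A = True.

True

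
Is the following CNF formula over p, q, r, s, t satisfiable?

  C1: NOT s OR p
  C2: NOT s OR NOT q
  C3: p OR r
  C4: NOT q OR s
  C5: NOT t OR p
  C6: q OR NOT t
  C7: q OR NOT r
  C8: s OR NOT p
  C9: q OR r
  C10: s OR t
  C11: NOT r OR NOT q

Unsatisfiable

Try s = false.
(NOT q) alone gives q = false.
(NOT t) alone gives t = false.
Now (t) is unsatisfied and unit — conflict.
That branch fails; take s = true instead.
(p) alone gives p = true.
(NOT q) alone gives q = false.
(NOT t) alone gives t = false.
(NOT r) alone gives r = false.
Now (r) is unsatisfied and unit — conflict.
Either choice for s ends in contradiction.
No assignment satisfies every clause.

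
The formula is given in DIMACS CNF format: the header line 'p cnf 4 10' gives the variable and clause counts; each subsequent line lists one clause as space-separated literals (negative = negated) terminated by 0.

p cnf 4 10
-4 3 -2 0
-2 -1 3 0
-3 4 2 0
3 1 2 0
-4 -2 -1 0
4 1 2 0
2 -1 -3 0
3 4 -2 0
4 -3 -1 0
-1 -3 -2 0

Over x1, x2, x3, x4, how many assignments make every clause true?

5

There are 2^4 = 16 truth assignments over (x1, x2, x3, x4).
Check each against the 10 clauses (columns in the order x1, x2, x3, x4):
  F F F F  ✗ fails (x3 ∨ x1 ∨ x2)
  F F F T  ✗ fails (x3 ∨ x1 ∨ x2)
  F F T F  ✗ fails (¬x3 ∨ x4 ∨ x2)
  F F T T  ✓ satisfies all
  F T F F  ✗ fails (x3 ∨ x4 ∨ ¬x2)
  F T F T  ✗ fails (¬x4 ∨ x3 ∨ ¬x2)
  F T T F  ✓ satisfies all
  F T T T  ✓ satisfies all
  T F F F  ✓ satisfies all
  T F F T  ✓ satisfies all
  T F T F  ✗ fails (¬x3 ∨ x4 ∨ x2)
  T F T T  ✗ fails (x2 ∨ ¬x1 ∨ ¬x3)
  T T F F  ✗ fails (¬x2 ∨ ¬x1 ∨ x3)
  T T F T  ✗ fails (¬x4 ∨ x3 ∨ ¬x2)
  T T T F  ✗ fails (x4 ∨ ¬x3 ∨ ¬x1)
  T T T T  ✗ fails (¬x4 ∨ ¬x2 ∨ ¬x1)
5 of the 16 rows are models.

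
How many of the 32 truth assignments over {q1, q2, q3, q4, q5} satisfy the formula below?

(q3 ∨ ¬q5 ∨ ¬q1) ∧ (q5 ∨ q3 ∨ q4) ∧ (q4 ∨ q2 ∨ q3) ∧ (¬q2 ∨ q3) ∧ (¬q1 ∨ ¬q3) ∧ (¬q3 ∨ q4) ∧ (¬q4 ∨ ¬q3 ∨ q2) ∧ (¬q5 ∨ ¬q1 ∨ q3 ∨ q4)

5

There are 2^5 = 32 truth assignments over (q1, q2, q3, q4, q5).
Split on q3. With q3 = True, the clauses containing q3 are satisfied and ¬q3 drops from the rest; 2 of the 2^4 = 16 assignments to the other variables satisfy what remains.
With q3 = False, by the same count on the reduced clause set, 3 assignments work.
(One model: q1=F, q2=F, q3=F, q4=T, q5=F.)
Total: 2 + 3 = 5.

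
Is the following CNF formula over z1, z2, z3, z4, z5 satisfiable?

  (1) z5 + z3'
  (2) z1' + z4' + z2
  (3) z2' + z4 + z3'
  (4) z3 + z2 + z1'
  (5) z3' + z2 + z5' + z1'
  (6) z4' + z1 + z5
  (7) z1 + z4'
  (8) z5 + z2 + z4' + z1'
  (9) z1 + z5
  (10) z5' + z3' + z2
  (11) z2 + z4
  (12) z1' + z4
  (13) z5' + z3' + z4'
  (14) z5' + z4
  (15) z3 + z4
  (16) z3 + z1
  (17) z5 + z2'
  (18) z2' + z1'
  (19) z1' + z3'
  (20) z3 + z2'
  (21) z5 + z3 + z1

Try z5 = 1.
The clause (z4) is unit, so z4 = 1.
The clause (z1) is unit, so z1 = 1.
The clause (z2) is unit, so z2 = 1.
But (z2') is also a unit clause — contradiction.
Backtrack on z5: now try z5 = 0.
The clause (z3') is unit, so z3 = 0.
The clause (z1) is unit, so z1 = 1.
The clause (z2) is unit, so z2 = 1.
But (z2') is also a unit clause — contradiction.
Either choice for z5 ends in contradiction.
No assignment satisfies every clause.

No, unsatisfiable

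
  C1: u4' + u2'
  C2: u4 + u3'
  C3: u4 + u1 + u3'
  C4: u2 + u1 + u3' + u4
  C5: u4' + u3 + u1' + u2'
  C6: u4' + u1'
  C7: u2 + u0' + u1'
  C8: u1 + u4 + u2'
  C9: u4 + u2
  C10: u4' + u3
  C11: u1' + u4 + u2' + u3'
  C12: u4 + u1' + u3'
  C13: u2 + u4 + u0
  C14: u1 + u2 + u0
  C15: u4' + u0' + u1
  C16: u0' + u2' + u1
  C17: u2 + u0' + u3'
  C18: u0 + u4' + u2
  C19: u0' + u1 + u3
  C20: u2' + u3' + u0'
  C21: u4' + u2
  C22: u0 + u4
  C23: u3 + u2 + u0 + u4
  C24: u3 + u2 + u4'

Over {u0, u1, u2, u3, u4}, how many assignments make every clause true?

There are 2^5 = 32 truth assignments over (u0, u1, u2, u3, u4).
Split on u2. With u2 = 1, the clauses containing u2 are satisfied and u2' drops from the rest; 1 of the 2^4 = 16 assignments to the other variables satisfy what remains.
With u2 = 0, by the same count on the reduced clause set, 0 assignments work.
(One model: u0=T, u1=T, u2=T, u3=F, u4=F.)
Total: 1 + 0 = 1.

1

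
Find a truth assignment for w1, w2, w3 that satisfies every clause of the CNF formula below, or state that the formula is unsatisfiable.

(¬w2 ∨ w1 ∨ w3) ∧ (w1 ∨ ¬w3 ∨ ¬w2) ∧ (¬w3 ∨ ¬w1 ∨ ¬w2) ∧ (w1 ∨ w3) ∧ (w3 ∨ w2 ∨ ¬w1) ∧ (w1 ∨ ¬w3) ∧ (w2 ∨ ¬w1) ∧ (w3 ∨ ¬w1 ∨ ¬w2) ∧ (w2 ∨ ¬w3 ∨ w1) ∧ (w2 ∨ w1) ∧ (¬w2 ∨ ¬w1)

Branch on w1: set w1 = True.
(w2) alone gives w2 = True.
Now (¬w2) is unsatisfied and unit — conflict.
So w1 must be the other value — set w1 = False.
(w3) alone gives w3 = True.
Now (¬w3) is unsatisfied and unit — conflict.
Both values of w1 lead to a conflict.

UNSATISFIABLE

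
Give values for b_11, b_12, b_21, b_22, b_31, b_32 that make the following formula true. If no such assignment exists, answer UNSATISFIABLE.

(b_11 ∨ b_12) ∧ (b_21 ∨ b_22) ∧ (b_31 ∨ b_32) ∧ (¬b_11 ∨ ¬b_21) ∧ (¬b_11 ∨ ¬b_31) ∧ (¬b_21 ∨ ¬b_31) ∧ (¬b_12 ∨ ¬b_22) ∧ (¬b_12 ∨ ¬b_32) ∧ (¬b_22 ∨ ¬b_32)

Suppose b_11 = True.
Unit clause (¬b_21) forces b_21 = False.
Unit clause (b_22) forces b_22 = True.
Unit clause (¬b_31) forces b_31 = False.
Unit clause (b_32) forces b_32 = True.
Now (¬b_32) is unsatisfied and unit — conflict.
That branch fails; take b_11 = False instead.
Unit clause (b_12) forces b_12 = True.
Unit clause (¬b_22) forces b_22 = False.
Unit clause (b_21) forces b_21 = True.
Unit clause (¬b_31) forces b_31 = False.
Unit clause (b_32) forces b_32 = True.
Now (¬b_32) is unsatisfied and unit — conflict.
Neither b_11 = True nor b_11 = False works.

UNSATISFIABLE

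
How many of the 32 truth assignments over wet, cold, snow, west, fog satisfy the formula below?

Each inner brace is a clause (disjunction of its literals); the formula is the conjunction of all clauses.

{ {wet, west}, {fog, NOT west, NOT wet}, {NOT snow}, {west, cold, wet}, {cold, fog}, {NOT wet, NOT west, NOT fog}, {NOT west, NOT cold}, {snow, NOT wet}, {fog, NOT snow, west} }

1

There are 2^5 = 32 truth assignments over (wet, cold, snow, west, fog).
Split on cold. With cold = true, the clauses containing cold are satisfied and NOT cold drops from the rest; 0 of the 2^4 = 16 assignments to the other variables satisfy what remains.
With cold = false, by the same count on the reduced clause set, 1 assignment works.
Total: 0 + 1 = 1.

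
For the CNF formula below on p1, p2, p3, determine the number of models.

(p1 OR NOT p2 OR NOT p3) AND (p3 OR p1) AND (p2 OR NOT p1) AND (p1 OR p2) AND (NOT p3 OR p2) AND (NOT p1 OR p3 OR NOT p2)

1

There are 2^3 = 8 truth assignments over (p1, p2, p3).
Split on p3. With p3 = true, the clauses containing p3 are satisfied and NOT p3 drops from the rest; 1 of the 2^2 = 4 assignments to the other variables satisfy what remains.
With p3 = false, by the same count on the reduced clause set, 0 assignments work.
Total: 1 + 0 = 1.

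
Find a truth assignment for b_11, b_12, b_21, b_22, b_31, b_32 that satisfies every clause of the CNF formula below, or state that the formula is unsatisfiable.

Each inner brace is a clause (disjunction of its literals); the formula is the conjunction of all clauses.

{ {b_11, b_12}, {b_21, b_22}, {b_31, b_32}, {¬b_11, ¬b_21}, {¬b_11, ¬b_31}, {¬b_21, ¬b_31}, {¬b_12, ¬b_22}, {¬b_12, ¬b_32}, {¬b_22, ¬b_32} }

Suppose b_11 = True.
From the singleton clause (¬b_21), b_21 = False.
From the singleton clause (b_22), b_22 = True.
From the singleton clause (¬b_31), b_31 = False.
From the singleton clause (b_32), b_32 = True.
Now (¬b_32) is unsatisfied and unit — conflict.
That branch fails; take b_11 = False instead.
From the singleton clause (b_12), b_12 = True.
From the singleton clause (¬b_22), b_22 = False.
From the singleton clause (b_21), b_21 = True.
From the singleton clause (¬b_31), b_31 = False.
From the singleton clause (b_32), b_32 = True.
Now (¬b_32) is unsatisfied and unit — conflict.
Neither b_11 = True nor b_11 = False works.

UNSATISFIABLE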